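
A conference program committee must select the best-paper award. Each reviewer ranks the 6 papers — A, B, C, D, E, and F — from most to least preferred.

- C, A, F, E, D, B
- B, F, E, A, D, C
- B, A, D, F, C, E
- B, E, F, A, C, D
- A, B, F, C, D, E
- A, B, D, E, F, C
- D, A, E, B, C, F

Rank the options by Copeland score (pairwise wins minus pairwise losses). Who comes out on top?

A

Pairwise results:
  A vs B: A wins 4–3.
  A vs C: A wins 6–1.
  A vs D: A wins 6–1.
  A vs E: A wins 5–2.
  A vs F: A wins 5–2.
  B vs C: B wins 6–1.
  B vs D: B wins 5–2.
  B vs E: B wins 5–2.
  B vs F: B wins 6–1.
  C vs D: D wins 4–3.
  C vs E: E wins 4–3.
  C vs F: F wins 5–2.
  D vs E: D wins 4–3.
  D vs F: F wins 4–3.
  E vs F: F wins 4–3.
Copeland scores (wins − losses):
  A: 5 − 0 = 5
  B: 4 − 1 = 3
  C: 0 − 5 = -5
  D: 2 − 3 = -1
  E: 1 − 4 = -3
  F: 3 − 2 = 1
A has the best Copeland score.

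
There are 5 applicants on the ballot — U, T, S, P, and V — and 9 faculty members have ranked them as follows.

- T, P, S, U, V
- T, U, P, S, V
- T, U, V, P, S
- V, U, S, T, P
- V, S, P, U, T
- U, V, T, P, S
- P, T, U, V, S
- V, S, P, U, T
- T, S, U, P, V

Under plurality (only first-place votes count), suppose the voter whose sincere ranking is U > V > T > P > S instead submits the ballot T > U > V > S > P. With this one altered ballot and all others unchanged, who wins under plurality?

First-place totals with the altered ballot: U 0, T 5, S 0, P 1, V 3.
The winner is unchanged: still T.

T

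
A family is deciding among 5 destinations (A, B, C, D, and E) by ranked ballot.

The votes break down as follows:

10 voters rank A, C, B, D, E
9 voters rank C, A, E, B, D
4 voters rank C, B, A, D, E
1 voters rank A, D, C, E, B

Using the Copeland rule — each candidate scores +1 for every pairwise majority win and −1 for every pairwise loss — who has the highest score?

Pairwise results:
  A vs B: A wins 20–4.
  A vs C: C wins 13–11.
  A vs D: A wins 24–0.
  A vs E: A wins 24–0.
  B vs C: C wins 24–0.
  B vs D: B wins 23–1.
  B vs E: B wins 14–10.
  C vs D: C wins 23–1.
  C vs E: C wins 24–0.
  D vs E: D wins 15–9.
Copeland scores (wins − losses):
  A: 3 − 1 = 2
  B: 2 − 2 = 0
  C: 4 − 0 = 4
  D: 1 − 3 = -2
  E: 0 − 4 = -4
C has the best Copeland score.

C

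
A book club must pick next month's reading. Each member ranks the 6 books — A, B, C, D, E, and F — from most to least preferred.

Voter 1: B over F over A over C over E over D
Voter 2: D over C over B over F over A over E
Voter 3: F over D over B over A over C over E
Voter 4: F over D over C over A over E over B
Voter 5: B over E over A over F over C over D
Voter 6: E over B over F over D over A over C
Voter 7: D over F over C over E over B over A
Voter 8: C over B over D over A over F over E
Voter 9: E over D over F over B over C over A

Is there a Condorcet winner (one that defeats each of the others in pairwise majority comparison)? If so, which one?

No Condorcet winner

Head-to-head results (9 voters total):
A vs B: B wins 8–1.
A vs C: C wins 5–4.
A vs D: D wins 7–2.
A vs E: A wins 5–4.
A vs F: F wins 7–2.
B vs C: B wins 5–4.
B vs D: D wins 5–4.
B vs E: B wins 5–4.
B vs F: B wins 5–4.
C vs D: D wins 6–3.
C vs E: C wins 6–3.
C vs F: F wins 7–2.
D vs E: D wins 5–4.
D vs F: F wins 5–4.
E vs F: F wins 6–3.
No candidate beats all others: B beats F beats D beats B, a majority cycle.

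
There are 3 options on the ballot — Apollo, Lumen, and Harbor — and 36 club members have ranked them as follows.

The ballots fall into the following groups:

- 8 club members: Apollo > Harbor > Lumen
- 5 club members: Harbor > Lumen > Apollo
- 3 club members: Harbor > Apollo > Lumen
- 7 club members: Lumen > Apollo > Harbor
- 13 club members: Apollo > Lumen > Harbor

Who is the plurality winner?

Apollo

First-place vote totals:
  Apollo: 21
  Lumen: 7
  Harbor: 8
Apollo has the most first-place votes.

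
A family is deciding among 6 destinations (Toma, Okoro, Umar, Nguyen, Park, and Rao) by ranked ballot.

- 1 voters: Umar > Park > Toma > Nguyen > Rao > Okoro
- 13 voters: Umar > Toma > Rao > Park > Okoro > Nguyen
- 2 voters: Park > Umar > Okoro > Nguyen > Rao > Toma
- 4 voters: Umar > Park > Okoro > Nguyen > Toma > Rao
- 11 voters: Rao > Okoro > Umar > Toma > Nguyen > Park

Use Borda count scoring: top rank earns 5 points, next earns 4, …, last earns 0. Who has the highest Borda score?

Umar

Borda scores:
  Toma: 3 + 13·4 + 2·0 + 4·1 + 11·2 = 81
  Okoro: 0 + 13·1 + 2·3 + 4·3 + 11·4 = 75
  Umar: 5 + 13·5 + 2·4 + 4·5 + 11·3 = 131
  Nguyen: 2 + 13·0 + 2·2 + 4·2 + 11·1 = 25
  Park: 4 + 13·2 + 2·5 + 4·4 + 11·0 = 56
  Rao: 1 + 13·3 + 2·1 + 4·0 + 11·5 = 97
Umar has the highest total.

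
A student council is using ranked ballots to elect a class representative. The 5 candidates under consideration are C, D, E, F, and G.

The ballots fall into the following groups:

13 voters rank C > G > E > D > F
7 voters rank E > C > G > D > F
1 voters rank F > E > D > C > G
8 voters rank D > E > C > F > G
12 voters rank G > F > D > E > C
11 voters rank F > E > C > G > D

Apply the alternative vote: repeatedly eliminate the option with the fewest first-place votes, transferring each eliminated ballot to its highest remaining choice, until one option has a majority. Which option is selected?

Round 1: C 13, F 12, G 12, D 8, E 7. E has the fewest and is eliminated.
Round 2: C 20, F 12, G 12, D 8. D has the fewest and is eliminated.
Round 3: C 28, F 12, G 12. C has a majority.

C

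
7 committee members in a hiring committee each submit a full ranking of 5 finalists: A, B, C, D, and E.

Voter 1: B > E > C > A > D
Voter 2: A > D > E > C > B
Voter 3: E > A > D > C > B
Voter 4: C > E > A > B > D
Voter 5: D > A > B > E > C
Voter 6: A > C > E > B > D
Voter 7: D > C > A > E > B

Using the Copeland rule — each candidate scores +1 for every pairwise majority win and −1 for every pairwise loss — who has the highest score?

A

Pairwise results:
  A vs B: A wins 6–1.
  A vs C: A wins 4–3.
  A vs D: A wins 5–2.
  A vs E: A wins 4–3.
  B vs C: C wins 5–2.
  B vs D: D wins 4–3.
  B vs E: E wins 5–2.
  C vs D: D wins 4–3.
  C vs E: E wins 4–3.
  D vs E: E wins 4–3.
Copeland scores (wins − losses):
  A: 4 − 0 = 4
  B: 0 − 4 = -4
  C: 1 − 3 = -2
  D: 2 − 2 = 0
  E: 3 − 1 = 2
A has the best Copeland score.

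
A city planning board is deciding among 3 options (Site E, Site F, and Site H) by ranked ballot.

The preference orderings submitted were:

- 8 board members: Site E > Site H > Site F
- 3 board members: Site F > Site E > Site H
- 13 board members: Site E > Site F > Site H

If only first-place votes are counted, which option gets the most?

Site E

First-place vote totals:
  Site E: 21
  Site F: 3
  Site H: 0
Site E has the most first-place votes.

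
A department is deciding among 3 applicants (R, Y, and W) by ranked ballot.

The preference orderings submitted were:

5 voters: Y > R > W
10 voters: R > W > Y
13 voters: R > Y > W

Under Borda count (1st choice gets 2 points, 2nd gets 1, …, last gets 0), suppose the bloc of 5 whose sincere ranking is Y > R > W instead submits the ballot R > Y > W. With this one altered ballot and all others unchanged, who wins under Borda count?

Borda totals with the altered ballot: R 56, Y 18, W 10.
The winner is unchanged: still R.

R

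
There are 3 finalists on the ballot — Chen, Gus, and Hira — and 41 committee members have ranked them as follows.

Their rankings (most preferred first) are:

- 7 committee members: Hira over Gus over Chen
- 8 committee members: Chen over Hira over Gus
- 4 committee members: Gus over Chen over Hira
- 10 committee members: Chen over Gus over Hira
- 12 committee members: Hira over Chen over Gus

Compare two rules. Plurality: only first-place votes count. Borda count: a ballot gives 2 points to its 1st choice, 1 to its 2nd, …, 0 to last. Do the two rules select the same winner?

No

Plurality first-place counts: Chen 18, Gus 4, Hira 19 → Hira.
Borda totals: Chen 52, Gus 25, Hira 46 → Chen.
The two rules disagree: plurality picks Hira, Borda picks Chen.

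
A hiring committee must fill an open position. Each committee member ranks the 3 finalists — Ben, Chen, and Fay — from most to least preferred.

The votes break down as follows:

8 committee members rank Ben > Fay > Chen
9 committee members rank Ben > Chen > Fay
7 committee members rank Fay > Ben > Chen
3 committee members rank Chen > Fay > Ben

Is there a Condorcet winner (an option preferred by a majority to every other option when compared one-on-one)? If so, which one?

Head-to-head results (27 voters total):
Ben vs Chen: Ben wins 24–3.
Ben vs Fay: Ben wins 17–10.
Chen vs Fay: Fay wins 15–12.
Ben beats each rival — Chen (24–3), Fay (17–10) — so Ben is the Condorcet winner.

Ben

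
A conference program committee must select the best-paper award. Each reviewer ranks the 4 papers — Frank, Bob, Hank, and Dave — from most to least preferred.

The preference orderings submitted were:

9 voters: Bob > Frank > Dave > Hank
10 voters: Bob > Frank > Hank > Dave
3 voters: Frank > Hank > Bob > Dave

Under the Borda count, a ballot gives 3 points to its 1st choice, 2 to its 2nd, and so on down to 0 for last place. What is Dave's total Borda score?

9

Borda scores:
  Frank: 9·2 + 10·2 + 3·3 = 47
  Bob: 9·3 + 10·3 + 3·1 = 60
  Hank: 9·0 + 10·1 + 3·2 = 16
  Dave: 9·1 + 10·0 + 3·0 = 9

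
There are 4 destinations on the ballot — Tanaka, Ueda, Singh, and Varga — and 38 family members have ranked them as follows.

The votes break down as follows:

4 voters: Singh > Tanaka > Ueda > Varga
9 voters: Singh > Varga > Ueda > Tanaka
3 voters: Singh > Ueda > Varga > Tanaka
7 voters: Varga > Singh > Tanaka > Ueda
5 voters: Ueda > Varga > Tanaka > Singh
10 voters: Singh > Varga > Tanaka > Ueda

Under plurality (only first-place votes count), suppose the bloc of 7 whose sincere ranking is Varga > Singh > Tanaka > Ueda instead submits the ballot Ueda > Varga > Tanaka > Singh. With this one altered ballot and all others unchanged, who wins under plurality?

First-place totals with the altered ballot: Tanaka 0, Ueda 12, Singh 26, Varga 0.
The winner is unchanged: still Singh.

Singh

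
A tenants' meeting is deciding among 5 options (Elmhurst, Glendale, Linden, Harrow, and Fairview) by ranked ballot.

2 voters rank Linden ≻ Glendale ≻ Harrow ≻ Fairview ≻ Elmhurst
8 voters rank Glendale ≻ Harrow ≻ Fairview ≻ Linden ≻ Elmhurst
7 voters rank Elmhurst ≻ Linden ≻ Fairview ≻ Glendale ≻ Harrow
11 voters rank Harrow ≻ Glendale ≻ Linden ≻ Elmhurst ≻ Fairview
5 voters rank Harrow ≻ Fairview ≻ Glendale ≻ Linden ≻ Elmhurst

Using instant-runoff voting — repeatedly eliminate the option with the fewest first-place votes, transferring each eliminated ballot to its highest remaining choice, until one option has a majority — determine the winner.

Round 1: Harrow 16, Glendale 8, Elmhurst 7, Linden 2, Fairview 0. Fairview has the fewest and is eliminated.
Round 2: Harrow 16, Glendale 8, Elmhurst 7, Linden 2. Linden has the fewest and is eliminated.
Round 3: Harrow 16, Glendale 10, Elmhurst 7. Elmhurst has the fewest and is eliminated.
Round 4: Glendale 17, Harrow 16. Glendale has a majority.

Glendale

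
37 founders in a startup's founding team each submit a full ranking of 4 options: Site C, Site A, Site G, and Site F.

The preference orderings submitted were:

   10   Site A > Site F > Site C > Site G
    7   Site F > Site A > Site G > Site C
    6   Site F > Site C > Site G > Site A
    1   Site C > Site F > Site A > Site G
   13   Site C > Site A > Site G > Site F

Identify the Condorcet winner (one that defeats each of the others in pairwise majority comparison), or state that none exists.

Head-to-head results (37 voters total):
Site C vs Site A: Site C wins 20–17.
Site C vs Site G: Site C wins 30–7.
Site C vs Site F: Site F wins 23–14.
Site A vs Site G: Site A wins 31–6.
Site A vs Site F: Site A wins 23–14.
Site G vs Site F: Site F wins 24–13.
No candidate beats all others: Site C beats Site A beats Site F beats Site C, a majority cycle.

None — there is no Condorcet winner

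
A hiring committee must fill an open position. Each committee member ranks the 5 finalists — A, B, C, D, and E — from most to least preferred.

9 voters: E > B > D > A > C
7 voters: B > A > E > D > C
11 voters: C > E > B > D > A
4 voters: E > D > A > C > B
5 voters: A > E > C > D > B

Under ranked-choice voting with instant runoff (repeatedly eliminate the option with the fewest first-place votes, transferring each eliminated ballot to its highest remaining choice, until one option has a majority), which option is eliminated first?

Round 1: E 13, C 11, B 7, A 5, D 0. D has the fewest and is eliminated.
Round 2: E 13, C 11, B 7, A 5. A has the fewest and is eliminated.
Round 3: E 18, C 11, B 7. B has the fewest and is eliminated.
Round 4: E 25, C 11. E has a majority.

D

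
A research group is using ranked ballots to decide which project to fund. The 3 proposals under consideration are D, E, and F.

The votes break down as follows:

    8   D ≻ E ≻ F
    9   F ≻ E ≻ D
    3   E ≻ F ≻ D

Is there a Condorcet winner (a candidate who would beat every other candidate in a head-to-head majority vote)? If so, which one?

Head-to-head results (20 voters total):
D vs E: E wins 12–8.
D vs F: F wins 12–8.
E vs F: E wins 11–9.
E beats each rival — D (12–8), F (11–9) — so E is the Condorcet winner.

E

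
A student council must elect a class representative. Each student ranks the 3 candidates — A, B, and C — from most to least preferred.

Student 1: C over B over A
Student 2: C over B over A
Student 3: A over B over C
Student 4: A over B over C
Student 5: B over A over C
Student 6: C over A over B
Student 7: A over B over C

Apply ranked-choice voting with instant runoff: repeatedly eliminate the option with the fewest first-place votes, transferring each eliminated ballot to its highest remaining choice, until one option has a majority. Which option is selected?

Round 1: A 3, C 3, B 1. B has the fewest and is eliminated.
Round 2: A 4, C 3. A has a majority.

A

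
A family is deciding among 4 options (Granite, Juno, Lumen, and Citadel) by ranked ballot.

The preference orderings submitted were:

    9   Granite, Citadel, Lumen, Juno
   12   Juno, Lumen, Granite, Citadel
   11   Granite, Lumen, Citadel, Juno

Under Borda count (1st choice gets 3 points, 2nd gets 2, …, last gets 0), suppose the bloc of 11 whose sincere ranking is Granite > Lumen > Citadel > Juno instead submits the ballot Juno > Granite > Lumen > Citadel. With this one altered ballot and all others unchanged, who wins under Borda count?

Borda totals with the altered ballot: Granite 61, Juno 69, Lumen 44, Citadel 18.
The switch changes the winner from Granite to Juno.

Juno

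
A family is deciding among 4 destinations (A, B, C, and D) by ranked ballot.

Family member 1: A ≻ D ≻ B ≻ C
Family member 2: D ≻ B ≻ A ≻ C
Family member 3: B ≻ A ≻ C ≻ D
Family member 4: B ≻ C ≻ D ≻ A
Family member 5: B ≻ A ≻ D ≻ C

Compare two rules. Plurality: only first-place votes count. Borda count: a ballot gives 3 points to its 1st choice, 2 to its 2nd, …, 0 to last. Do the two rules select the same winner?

Yes

Plurality first-place counts: A 1, B 3, C 0, D 1 → B.
Borda totals: A 8, B 12, C 3, D 7 → B.
The two rules agree on B.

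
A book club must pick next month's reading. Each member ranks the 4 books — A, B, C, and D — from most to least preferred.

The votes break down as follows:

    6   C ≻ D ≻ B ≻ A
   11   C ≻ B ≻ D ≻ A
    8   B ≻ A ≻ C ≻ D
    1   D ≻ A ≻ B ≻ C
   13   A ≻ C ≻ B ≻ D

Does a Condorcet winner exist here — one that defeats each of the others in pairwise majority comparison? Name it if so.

Head-to-head results (39 voters total):
A vs B: B wins 25–14.
A vs C: A wins 22–17.
A vs D: A wins 21–18.
B vs C: C wins 30–9.
B vs D: B wins 32–7.
C vs D: C wins 38–1.
No candidate beats all others: A beats C beats B beats A, a majority cycle.

There is no Condorcet winner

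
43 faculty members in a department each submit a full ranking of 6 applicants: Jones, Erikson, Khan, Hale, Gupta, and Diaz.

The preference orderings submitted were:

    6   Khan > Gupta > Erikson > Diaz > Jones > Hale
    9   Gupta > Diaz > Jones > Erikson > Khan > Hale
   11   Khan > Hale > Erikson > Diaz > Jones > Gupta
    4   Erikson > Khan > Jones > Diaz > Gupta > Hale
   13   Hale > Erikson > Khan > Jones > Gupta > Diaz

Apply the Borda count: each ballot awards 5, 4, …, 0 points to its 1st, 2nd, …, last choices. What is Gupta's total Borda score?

86

Borda scores:
  Jones: 6·1 + 9·3 + 11·1 + 4·3 + 13·2 = 82
  Erikson: 6·3 + 9·2 + 11·3 + 4·5 + 13·4 = 141
  Khan: 6·5 + 9·1 + 11·5 + 4·4 + 13·3 = 149
  Hale: 6·0 + 9·0 + 11·4 + 4·0 + 13·5 = 109
  Gupta: 6·4 + 9·5 + 11·0 + 4·1 + 13·1 = 86
  Diaz: 6·2 + 9·4 + 11·2 + 4·2 + 13·0 = 78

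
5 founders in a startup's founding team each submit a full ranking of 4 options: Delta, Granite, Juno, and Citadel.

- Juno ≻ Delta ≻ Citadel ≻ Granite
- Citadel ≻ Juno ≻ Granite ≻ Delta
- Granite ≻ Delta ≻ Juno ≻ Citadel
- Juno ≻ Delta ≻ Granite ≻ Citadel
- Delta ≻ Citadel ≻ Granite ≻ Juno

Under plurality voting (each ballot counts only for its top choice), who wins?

Juno

First-place vote totals:
  Delta: 1
  Granite: 1
  Juno: 2
  Citadel: 1
Juno has the most first-place votes.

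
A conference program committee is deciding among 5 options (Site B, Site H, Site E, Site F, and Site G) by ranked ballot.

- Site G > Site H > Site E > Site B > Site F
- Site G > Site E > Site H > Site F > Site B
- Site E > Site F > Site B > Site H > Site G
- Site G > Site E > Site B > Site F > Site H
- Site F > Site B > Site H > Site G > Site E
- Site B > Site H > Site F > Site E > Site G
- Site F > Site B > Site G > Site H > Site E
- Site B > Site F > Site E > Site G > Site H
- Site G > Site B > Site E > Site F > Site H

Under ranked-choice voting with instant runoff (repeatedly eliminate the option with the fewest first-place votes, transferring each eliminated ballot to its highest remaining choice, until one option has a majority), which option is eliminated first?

Site H

Round 1: Site G 4, Site B 2, Site F 2, Site E 1, Site H 0. Site H has the fewest and is eliminated.
Round 2: Site G 4, Site B 2, Site F 2, Site E 1. Site E has the fewest and is eliminated.
Round 3: Site G 4, Site F 3, Site B 2. Site B has the fewest and is eliminated.
Round 4: Site F 5, Site G 4. Site F has a majority.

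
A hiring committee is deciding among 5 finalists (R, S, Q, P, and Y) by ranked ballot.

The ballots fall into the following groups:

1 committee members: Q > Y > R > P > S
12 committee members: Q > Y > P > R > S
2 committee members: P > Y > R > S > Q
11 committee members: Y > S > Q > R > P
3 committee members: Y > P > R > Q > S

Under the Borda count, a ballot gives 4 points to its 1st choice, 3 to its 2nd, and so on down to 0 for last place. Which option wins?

Y

Borda scores:
  R: 2 + 12·1 + 2·2 + 11·1 + 3·2 = 35
  S: 0 + 12·0 + 2·1 + 11·3 + 3·0 = 35
  Q: 4 + 12·4 + 2·0 + 11·2 + 3·1 = 77
  P: 1 + 12·2 + 2·4 + 11·0 + 3·3 = 42
  Y: 3 + 12·3 + 2·3 + 11·4 + 3·4 = 101
Y has the highest total.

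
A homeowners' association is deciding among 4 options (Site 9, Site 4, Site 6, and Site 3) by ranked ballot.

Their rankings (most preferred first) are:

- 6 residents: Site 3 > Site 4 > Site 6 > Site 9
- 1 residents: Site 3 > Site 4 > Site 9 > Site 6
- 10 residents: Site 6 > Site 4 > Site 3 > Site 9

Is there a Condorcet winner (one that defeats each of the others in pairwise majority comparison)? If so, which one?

Site 6

Head-to-head results (17 voters total):
Site 9 vs Site 4: Site 4 wins 17–0.
Site 9 vs Site 6: Site 6 wins 16–1.
Site 9 vs Site 3: Site 3 wins 17–0.
Site 4 vs Site 6: Site 6 wins 10–7.
Site 4 vs Site 3: Site 4 wins 10–7.
Site 6 vs Site 3: Site 6 wins 10–7.
Site 6 beats each rival — Site 9 (16–1), Site 4 (10–7), Site 3 (10–7) — so Site 6 is the Condorcet winner.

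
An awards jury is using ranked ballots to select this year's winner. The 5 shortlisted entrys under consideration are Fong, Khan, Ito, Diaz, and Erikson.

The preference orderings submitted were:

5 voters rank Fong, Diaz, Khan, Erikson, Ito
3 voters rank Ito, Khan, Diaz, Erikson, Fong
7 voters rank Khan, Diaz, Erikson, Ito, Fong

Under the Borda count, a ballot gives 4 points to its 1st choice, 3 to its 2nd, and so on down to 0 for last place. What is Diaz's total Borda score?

Borda scores:
  Fong: 5·4 + 3·0 + 7·0 = 20
  Khan: 5·2 + 3·3 + 7·4 = 47
  Ito: 5·0 + 3·4 + 7·1 = 19
  Diaz: 5·3 + 3·2 + 7·3 = 42
  Erikson: 5·1 + 3·1 + 7·2 = 22

42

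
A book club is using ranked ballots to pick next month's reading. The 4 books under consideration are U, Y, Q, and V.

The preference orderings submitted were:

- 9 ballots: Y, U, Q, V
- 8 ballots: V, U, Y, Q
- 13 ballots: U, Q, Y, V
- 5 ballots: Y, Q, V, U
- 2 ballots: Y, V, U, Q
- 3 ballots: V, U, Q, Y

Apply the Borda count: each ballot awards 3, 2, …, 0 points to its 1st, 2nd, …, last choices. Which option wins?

U

Borda scores:
  U: 9·2 + 8·2 + 13·3 + 5·0 + 2·1 + 3·2 = 81
  Y: 9·3 + 8·1 + 13·1 + 5·3 + 2·3 + 3·0 = 69
  Q: 9·1 + 8·0 + 13·2 + 5·2 + 2·0 + 3·1 = 48
  V: 9·0 + 8·3 + 13·0 + 5·1 + 2·2 + 3·3 = 42
U has the highest total.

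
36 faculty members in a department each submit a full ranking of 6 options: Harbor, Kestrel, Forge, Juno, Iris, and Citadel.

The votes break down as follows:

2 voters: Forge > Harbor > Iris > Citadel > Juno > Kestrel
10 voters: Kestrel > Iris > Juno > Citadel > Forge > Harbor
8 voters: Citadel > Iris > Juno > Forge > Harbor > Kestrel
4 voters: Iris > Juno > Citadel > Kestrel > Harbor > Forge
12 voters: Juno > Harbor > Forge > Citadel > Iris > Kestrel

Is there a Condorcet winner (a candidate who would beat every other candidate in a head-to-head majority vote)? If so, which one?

Head-to-head results (36 voters total):
Harbor vs Kestrel: Harbor wins 22–14.
Harbor vs Forge: Forge wins 20–16.
Harbor vs Juno: Juno wins 34–2.
Harbor vs Iris: Iris wins 22–14.
Harbor vs Citadel: Citadel wins 22–14.
Kestrel vs Forge: Forge wins 22–14.
Kestrel vs Juno: Juno wins 26–10.
Kestrel vs Iris: Iris wins 26–10.
Kestrel vs Citadel: Citadel wins 26–10.
Forge vs Juno: Juno wins 34–2.
Forge vs Iris: Iris wins 22–14.
Forge vs Citadel: Citadel wins 22–14.
Juno vs Iris: Iris wins 24–12.
Juno vs Citadel: Juno wins 26–10.
Iris vs Citadel: Citadel wins 20–16.
No candidate beats all others: Juno beats Citadel beats Iris beats Juno, a majority cycle.

No Condorcet winner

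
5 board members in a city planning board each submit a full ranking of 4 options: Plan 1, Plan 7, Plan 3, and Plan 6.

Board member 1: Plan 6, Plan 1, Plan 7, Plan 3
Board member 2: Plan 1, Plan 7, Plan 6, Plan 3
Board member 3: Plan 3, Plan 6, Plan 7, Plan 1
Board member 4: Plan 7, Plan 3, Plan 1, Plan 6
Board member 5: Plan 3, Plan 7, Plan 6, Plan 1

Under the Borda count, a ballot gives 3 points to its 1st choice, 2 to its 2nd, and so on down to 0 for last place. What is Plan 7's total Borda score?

9

Borda scores:
  Plan 1: 2 + 3 + 0 + 1 + 0 = 6
  Plan 7: 1 + 2 + 1 + 3 + 2 = 9
  Plan 3: 0 + 0 + 3 + 2 + 3 = 8
  Plan 6: 3 + 1 + 2 + 0 + 1 = 7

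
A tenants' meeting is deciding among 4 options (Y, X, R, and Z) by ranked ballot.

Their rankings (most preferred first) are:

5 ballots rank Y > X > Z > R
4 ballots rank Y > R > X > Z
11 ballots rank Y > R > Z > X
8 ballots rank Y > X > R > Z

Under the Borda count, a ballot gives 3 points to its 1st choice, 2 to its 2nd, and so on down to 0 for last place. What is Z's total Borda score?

16

Borda scores:
  Y: 5·3 + 4·3 + 11·3 + 8·3 = 84
  X: 5·2 + 4·1 + 11·0 + 8·2 = 30
  R: 5·0 + 4·2 + 11·2 + 8·1 = 38
  Z: 5·1 + 4·0 + 11·1 + 8·0 = 16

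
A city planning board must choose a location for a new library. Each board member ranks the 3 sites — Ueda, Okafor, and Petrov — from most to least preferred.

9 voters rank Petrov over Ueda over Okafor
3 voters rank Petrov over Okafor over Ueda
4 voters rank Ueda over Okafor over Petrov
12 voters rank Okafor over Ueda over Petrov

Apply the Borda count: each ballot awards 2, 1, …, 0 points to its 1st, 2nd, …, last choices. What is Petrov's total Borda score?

24

Borda scores:
  Ueda: 9·1 + 3·0 + 4·2 + 12·1 = 29
  Okafor: 9·0 + 3·1 + 4·1 + 12·2 = 31
  Petrov: 9·2 + 3·2 + 4·0 + 12·0 = 24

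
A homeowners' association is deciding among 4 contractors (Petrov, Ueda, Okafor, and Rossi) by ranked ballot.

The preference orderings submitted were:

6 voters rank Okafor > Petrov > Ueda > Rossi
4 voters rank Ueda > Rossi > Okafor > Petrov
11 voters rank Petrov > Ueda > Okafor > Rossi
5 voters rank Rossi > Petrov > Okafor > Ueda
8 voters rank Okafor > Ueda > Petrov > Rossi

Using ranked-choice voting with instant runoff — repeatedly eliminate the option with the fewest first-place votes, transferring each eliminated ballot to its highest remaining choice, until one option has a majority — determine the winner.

Round 1: Okafor 14, Petrov 11, Rossi 5, Ueda 4. Ueda has the fewest and is eliminated.
Round 2: Okafor 14, Petrov 11, Rossi 9. Rossi has the fewest and is eliminated.
Round 3: Okafor 18, Petrov 16. Okafor has a majority.

Okafor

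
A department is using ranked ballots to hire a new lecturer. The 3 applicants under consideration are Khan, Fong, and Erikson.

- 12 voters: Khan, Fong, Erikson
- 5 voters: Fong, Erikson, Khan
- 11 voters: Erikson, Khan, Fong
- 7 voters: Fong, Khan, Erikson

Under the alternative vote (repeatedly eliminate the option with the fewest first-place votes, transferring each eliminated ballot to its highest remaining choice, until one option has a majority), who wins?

Khan

Round 1: Khan 12, Fong 12, Erikson 11. Erikson has the fewest and is eliminated.
Round 2: Khan 23, Fong 12. Khan has a majority.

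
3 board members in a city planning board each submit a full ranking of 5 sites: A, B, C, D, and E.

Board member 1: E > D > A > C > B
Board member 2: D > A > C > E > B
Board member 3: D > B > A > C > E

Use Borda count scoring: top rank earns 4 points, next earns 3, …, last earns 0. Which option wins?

Borda scores:
  A: 2 + 3 + 2 = 7
  B: 0 + 0 + 3 = 3
  C: 1 + 2 + 1 = 4
  D: 3 + 4 + 4 = 11
  E: 4 + 1 + 0 = 5
D has the highest total.

D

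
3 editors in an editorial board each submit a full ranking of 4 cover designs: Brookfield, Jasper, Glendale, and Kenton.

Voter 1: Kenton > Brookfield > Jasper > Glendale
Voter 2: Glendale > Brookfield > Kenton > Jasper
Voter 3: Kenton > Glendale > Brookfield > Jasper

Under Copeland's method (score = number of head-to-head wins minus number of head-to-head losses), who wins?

Pairwise results:
  Brookfield vs Jasper: Brookfield wins 3–0.
  Brookfield vs Glendale: Glendale wins 2–1.
  Brookfield vs Kenton: Kenton wins 2–1.
  Jasper vs Glendale: Glendale wins 2–1.
  Jasper vs Kenton: Kenton wins 3–0.
  Glendale vs Kenton: Kenton wins 2–1.
Copeland scores (wins − losses):
  Brookfield: 1 − 2 = -1
  Jasper: 0 − 3 = -3
  Glendale: 2 − 1 = 1
  Kenton: 3 − 0 = 3
Kenton has the best Copeland score.

Kenton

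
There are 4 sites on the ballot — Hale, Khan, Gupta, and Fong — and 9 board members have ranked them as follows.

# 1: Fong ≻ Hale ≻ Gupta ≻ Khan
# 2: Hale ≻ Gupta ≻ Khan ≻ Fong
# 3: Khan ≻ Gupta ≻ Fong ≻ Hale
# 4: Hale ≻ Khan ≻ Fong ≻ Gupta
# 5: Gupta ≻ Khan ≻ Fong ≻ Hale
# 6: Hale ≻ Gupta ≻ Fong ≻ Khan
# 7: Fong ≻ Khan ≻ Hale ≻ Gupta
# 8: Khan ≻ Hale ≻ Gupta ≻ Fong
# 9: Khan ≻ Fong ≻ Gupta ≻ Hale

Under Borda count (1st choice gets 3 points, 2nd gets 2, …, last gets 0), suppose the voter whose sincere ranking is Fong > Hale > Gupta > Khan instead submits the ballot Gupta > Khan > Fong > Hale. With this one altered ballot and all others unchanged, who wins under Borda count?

Borda totals with the altered ballot: Hale 12, Khan 18, Gupta 14, Fong 10.
The winner is unchanged: still Khan.

Khan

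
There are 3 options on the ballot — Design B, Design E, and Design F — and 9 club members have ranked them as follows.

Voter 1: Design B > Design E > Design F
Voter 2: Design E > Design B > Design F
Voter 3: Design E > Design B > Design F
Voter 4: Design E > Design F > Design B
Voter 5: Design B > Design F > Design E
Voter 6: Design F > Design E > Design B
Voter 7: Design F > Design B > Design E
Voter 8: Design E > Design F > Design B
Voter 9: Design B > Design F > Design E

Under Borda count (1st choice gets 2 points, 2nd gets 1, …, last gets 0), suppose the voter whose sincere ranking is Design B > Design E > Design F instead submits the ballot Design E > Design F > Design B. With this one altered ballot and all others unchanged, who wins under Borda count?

Borda totals with the altered ballot: Design B 7, Design E 11, Design F 9.
The winner is unchanged: still Design E.

Design E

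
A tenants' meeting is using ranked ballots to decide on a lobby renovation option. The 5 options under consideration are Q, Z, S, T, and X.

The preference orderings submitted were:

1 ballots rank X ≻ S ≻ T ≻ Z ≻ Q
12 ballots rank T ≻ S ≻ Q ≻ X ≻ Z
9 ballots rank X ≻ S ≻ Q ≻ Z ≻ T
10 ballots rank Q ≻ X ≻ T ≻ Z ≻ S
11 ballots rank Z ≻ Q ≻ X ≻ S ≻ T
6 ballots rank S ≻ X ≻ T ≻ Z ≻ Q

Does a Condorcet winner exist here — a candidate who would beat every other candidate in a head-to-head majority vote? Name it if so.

None — there is no Condorcet winner

Head-to-head results (49 voters total):
Q vs Z: Q wins 31–18.
Q vs S: S wins 28–21.
Q vs T: Q wins 30–19.
Q vs X: Q wins 33–16.
Z vs S: S wins 28–21.
Z vs T: T wins 29–20.
Z vs X: X wins 38–11.
S vs T: S wins 27–22.
S vs X: X wins 31–18.
T vs X: X wins 37–12.
No candidate beats all others: Q beats X beats S beats Q, a majority cycle.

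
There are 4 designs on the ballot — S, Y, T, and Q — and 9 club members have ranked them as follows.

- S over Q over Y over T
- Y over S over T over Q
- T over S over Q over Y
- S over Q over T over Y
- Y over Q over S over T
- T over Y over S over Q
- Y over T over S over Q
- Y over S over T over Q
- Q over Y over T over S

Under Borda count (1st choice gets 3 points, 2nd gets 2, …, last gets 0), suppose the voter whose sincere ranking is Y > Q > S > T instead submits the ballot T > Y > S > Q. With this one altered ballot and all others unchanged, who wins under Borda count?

Borda totals with the altered ballot: S 15, Y 16, T 15, Q 8.
The winner is unchanged: still Y.

Y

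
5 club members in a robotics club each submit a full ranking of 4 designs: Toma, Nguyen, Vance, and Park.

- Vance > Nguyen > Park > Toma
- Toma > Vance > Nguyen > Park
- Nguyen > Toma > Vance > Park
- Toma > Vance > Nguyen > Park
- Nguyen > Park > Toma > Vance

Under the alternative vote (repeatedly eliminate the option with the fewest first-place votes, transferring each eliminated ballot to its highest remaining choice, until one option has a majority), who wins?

Nguyen

Round 1: Toma 2, Nguyen 2, Vance 1, Park 0. Park has the fewest and is eliminated.
Round 2: Toma 2, Nguyen 2, Vance 1. Vance has the fewest and is eliminated.
Round 3: Nguyen 3, Toma 2. Nguyen has a majority.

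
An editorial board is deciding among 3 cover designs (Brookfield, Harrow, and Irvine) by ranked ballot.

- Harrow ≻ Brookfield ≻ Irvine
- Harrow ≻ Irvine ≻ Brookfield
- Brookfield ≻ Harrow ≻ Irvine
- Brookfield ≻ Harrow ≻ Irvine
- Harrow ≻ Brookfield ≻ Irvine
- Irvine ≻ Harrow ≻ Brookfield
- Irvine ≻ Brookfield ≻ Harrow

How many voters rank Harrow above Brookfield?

Ballots ranking Harrow above Brookfield: 4.
Ballots ranking Brookfield above Harrow: 3.
So 4 of 7 voters prefer Harrow to Brookfield.

4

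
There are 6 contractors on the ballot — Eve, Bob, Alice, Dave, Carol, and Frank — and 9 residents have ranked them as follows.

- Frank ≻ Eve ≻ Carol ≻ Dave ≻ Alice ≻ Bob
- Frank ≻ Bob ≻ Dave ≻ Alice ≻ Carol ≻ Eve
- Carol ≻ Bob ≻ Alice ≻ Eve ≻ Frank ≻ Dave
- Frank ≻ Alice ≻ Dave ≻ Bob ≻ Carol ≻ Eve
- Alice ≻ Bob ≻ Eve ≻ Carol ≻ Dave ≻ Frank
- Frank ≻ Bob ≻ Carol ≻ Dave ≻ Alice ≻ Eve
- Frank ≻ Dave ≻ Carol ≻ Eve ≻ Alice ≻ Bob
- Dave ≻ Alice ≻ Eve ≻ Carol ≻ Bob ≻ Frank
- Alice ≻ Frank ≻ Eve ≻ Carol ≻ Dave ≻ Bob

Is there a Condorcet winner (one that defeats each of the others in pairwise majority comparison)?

Yes

Head-to-head results (9 voters total):
Eve vs Bob: Bob wins 5–4.
Eve vs Alice: Alice wins 7–2.
Eve vs Dave: Dave wins 5–4.
Eve vs Carol: Carol wins 5–4.
Eve vs Frank: Frank wins 6–3.
Bob vs Alice: Alice wins 6–3.
Bob vs Dave: Dave wins 5–4.
Bob vs Carol: Carol wins 5–4.
Bob vs Frank: Frank wins 6–3.
Alice vs Dave: Dave wins 5–4.
Alice vs Carol: Alice wins 5–4.
Alice vs Frank: Frank wins 5–4.
Dave vs Carol: Carol wins 5–4.
Dave vs Frank: Frank wins 7–2.
Carol vs Frank: Frank wins 6–3.
Frank beats each rival — Eve (6–3), Bob (6–3), Alice (5–4), Dave (7–2), Carol (6–3) — so Frank is the Condorcet winner.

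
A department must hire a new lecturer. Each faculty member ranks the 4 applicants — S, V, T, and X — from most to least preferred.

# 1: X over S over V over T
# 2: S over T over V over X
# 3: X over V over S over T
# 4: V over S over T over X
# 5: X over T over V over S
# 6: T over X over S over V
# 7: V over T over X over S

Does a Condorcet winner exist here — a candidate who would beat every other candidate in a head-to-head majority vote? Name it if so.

Head-to-head results (7 voters total):
S vs V: V wins 4–3.
S vs T: S wins 4–3.
S vs X: X wins 5–2.
V vs T: V wins 4–3.
V vs X: X wins 4–3.
T vs X: T wins 4–3.
No candidate beats all others: S beats T beats X beats S, a majority cycle.

None — there is no Condorcet winner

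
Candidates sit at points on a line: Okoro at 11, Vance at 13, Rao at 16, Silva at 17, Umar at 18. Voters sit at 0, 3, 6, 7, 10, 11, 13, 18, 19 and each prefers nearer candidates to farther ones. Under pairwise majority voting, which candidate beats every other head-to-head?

With single-peaked preferences on a line, the Condorcet winner is the candidate closest to the median voter.
The median voter (position 10) is closest to Okoro at 11.
Check: Okoro vs Umar — voters closer to Okoro: 7 of 9.

Okoro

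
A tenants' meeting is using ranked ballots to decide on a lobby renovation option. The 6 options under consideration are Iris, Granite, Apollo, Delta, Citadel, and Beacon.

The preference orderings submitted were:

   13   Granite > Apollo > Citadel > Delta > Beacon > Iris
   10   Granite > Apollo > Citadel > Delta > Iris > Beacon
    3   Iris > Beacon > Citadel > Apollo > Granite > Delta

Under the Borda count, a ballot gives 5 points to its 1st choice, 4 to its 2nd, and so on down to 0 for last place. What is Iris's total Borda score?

25

Borda scores:
  Iris: 13·0 + 10·1 + 3·5 = 25
  Granite: 13·5 + 10·5 + 3·1 = 118
  Apollo: 13·4 + 10·4 + 3·2 = 98
  Delta: 13·2 + 10·2 + 3·0 = 46
  Citadel: 13·3 + 10·3 + 3·3 = 78
  Beacon: 13·1 + 10·0 + 3·4 = 25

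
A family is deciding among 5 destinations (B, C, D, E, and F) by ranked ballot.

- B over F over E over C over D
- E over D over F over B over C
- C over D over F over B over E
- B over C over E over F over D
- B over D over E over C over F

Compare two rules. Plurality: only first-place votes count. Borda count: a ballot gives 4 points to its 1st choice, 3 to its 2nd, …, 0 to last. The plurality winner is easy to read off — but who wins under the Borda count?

Plurality first-place counts: B 3, C 1, D 0, E 1, F 0 → B.
Borda totals: B 14, C 9, D 9, E 10, F 8 → B.

B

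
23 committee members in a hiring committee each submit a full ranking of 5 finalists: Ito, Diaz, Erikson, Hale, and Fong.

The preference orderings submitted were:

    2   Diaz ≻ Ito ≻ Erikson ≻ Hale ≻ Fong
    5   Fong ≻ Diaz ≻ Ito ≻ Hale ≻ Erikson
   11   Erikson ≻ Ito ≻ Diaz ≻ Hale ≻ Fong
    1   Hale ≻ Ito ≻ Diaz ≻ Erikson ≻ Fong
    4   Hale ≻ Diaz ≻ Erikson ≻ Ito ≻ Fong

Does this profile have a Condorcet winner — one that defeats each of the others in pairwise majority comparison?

Head-to-head results (23 voters total):
Ito vs Diaz: Ito wins 12–11.
Ito vs Erikson: Erikson wins 15–8.
Ito vs Hale: Ito wins 18–5.
Ito vs Fong: Ito wins 18–5.
Diaz vs Erikson: Diaz wins 12–11.
Diaz vs Hale: Diaz wins 18–5.
Diaz vs Fong: Diaz wins 18–5.
Erikson vs Hale: Erikson wins 13–10.
Erikson vs Fong: Erikson wins 18–5.
Hale vs Fong: Hale wins 18–5.
No candidate beats all others: Ito beats Diaz beats Erikson beats Ito, a majority cycle.

No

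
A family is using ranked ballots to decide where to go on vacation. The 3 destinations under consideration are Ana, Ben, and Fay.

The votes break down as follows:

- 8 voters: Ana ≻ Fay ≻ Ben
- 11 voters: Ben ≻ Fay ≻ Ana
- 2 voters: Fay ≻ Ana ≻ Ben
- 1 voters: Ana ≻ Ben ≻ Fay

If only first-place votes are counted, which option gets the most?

Ben

First-place vote totals:
  Ana: 9
  Ben: 11
  Fay: 2
Ben has the most first-place votes.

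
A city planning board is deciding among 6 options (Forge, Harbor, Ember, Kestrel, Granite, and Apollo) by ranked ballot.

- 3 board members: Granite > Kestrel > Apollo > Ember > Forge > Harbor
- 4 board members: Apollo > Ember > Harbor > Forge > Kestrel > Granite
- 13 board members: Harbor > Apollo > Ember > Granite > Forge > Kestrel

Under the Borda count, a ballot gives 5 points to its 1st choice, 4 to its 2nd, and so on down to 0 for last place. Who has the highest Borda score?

Apollo

Borda scores:
  Forge: 3·1 + 4·2 + 13·1 = 24
  Harbor: 3·0 + 4·3 + 13·5 = 77
  Ember: 3·2 + 4·4 + 13·3 = 61
  Kestrel: 3·4 + 4·1 + 13·0 = 16
  Granite: 3·5 + 4·0 + 13·2 = 41
  Apollo: 3·3 + 4·5 + 13·4 = 81
Apollo has the highest total.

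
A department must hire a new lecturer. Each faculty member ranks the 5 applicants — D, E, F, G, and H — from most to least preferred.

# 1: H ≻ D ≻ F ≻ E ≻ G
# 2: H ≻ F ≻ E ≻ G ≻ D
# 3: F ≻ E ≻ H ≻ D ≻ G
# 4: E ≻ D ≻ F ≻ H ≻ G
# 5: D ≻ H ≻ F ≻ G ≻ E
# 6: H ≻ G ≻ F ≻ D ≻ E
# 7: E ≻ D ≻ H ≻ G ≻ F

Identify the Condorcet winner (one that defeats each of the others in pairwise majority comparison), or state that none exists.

H

Head-to-head results (7 voters total):
D vs E: E wins 4–3.
D vs F: D wins 4–3.
D vs G: D wins 5–2.
D vs H: H wins 4–3.
E vs F: F wins 5–2.
E vs G: E wins 5–2.
E vs H: H wins 4–3.
F vs G: F wins 5–2.
F vs H: H wins 5–2.
G vs H: H wins 7–0.
H beats each rival — D (4–3), E (4–3), F (5–2), G (7–0) — so H is the Condorcet winner.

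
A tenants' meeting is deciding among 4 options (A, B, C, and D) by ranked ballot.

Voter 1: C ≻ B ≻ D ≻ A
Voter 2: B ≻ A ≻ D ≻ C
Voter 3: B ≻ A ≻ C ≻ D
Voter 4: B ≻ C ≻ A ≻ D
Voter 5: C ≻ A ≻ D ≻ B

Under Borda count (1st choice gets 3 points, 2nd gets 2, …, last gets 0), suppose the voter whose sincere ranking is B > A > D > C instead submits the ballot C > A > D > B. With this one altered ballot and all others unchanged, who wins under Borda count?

C

Borda totals with the altered ballot: A 7, B 8, C 12, D 3.
The switch changes the winner from B to C.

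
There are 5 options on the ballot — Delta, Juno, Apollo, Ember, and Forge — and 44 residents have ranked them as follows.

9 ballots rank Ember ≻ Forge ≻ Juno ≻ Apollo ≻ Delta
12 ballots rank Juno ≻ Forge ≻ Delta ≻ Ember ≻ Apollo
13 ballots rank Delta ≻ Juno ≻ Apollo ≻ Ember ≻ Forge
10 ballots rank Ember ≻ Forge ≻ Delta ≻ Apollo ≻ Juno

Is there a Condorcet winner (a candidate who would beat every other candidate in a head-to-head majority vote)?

No

Head-to-head results (44 voters total):
Delta vs Juno: Delta wins 23–21.
Delta vs Apollo: Delta wins 35–9.
Delta vs Ember: Delta wins 25–19.
Delta vs Forge: Forge wins 31–13.
Juno vs Apollo: Juno wins 34–10.
Juno vs Ember: Juno wins 25–19.
Juno vs Forge: Juno wins 25–19.
Apollo vs Ember: Ember wins 31–13.
Apollo vs Forge: Forge wins 31–13.
Ember vs Forge: Ember wins 32–12.
No candidate beats all others: Delta beats Juno beats Forge beats Delta, a majority cycle.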